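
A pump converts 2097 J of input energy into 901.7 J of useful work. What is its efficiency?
η = W_out/W_in = 901.7/2097 = 0.43 = 43.0%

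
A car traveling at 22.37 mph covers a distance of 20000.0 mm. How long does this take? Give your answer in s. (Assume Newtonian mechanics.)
t = d/v (with unit conversion) = 2.0 s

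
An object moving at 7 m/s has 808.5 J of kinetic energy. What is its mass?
KE = ½mv² → m = 2KE/v² = 2×808.5/7² = 33.0 kg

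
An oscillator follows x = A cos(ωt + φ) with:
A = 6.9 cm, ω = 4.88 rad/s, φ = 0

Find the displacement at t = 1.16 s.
x = A cos(ωt + φ) = 6.9×cos(4.88×1.16 + 0) = 5.606 cm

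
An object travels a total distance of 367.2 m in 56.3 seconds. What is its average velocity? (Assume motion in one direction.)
v_avg = Δd / Δt = 367.2 / 56.3 = 6.52 m/s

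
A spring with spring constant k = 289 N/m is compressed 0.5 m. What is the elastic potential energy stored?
PE = ½kx² = ½×289×0.5² = 36.12 J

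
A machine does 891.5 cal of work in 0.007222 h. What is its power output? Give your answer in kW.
P = W/t = 3730 J / 26 s = 143.5 W = 0.1435 kW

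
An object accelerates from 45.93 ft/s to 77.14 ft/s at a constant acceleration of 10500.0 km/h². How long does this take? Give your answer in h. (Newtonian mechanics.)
t = (v - v₀)/a (with unit conversion) = 0.003262 h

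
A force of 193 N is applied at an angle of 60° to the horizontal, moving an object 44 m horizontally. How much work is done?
W = Fd cosθ = 193×44×cos(60°) = 4246.0 J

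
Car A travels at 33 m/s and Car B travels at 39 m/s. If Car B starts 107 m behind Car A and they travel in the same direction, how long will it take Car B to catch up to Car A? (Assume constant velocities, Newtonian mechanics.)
Relative speed: v_rel = 39 - 33 = 6 m/s
Time to catch: t = d₀/v_rel = 107/6 = 17.83 s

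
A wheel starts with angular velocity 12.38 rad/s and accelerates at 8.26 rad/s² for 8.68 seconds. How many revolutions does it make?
θ = ω₀t + ½αt² = 12.38×8.68 + ½×8.26×8.68² = 418.62 rad
Revolutions = θ/(2π) = 418.62/(2π) = 66.63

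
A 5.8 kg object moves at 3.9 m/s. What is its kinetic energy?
KE = ½mv² = ½×5.8×3.9² = 44.109 J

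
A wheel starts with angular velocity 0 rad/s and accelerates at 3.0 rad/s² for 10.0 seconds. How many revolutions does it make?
θ = ω₀t + ½αt² = 0×10.0 + ½×3.0×10.0² = 150.0 rad
Revolutions = θ/(2π) = 150.0/(2π) = 23.87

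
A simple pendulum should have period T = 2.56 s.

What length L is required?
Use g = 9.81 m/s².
T = 2π√(L/g) → L = g(T/2π)² = 9.81×(2.56/2π)² = 1.629 m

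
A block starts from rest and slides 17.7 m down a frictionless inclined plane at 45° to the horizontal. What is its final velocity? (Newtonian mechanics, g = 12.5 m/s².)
a = g sin(θ) = 12.5 × sin(45°) = 8.84 m/s²
v = √(2ad) = √(2 × 8.84 × 17.7) = 17.69 m/s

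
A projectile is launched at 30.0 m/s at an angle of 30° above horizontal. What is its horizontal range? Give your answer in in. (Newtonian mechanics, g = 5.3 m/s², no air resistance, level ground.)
R = v₀² sin(2θ) / g (with unit conversion) = 5790.0 in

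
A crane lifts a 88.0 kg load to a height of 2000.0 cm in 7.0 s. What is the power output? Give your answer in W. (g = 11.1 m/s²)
W = mgh = 88×11.1×20 = 1.954e+04 J
P = W/t = 1.954e+04/7 = 2791 W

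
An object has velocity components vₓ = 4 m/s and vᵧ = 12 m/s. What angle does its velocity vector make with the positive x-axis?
θ = arctan(vᵧ/vₓ) = arctan(12/4) = 71.57°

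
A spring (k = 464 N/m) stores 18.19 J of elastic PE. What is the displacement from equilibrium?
PE = ½kx² → x = √(2PE/k) = √(2×18.19/464) = 0.28 m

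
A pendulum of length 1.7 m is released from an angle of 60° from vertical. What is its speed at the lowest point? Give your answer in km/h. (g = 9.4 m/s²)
h = L(1 − cosθ) = 1.7×(1 − cos60°) = 0.85 m
v = √(2gh) = √(2×9.4×0.85) = 3.997 m/s = 14.39 km/h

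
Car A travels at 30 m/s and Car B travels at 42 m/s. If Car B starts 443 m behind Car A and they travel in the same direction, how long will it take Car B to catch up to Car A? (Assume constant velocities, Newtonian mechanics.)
Relative speed: v_rel = 42 - 30 = 12 m/s
Time to catch: t = d₀/v_rel = 443/12 = 36.92 s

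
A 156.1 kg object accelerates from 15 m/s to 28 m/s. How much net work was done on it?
W_net = ΔKE = ½m(v₂² − v₁²) = ½×156.1×(28² − 15²) = 43629.95 J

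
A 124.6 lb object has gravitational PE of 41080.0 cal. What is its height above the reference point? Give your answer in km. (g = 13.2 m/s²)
PE = mgh → h = PE/(mg) = 1.719e+05 J / (56.52 kg × 13.2 m/s²) = 230.4 m = 0.2304 km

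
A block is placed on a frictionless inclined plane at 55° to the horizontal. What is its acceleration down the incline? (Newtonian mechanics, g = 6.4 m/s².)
a = g sin(θ) = 6.4 × sin(55°) = 6.4 × 0.8192 = 5.24 m/s²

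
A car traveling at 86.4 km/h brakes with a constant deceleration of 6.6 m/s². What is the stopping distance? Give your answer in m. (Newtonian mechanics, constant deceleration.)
d = v₀² / (2a) (with unit conversion) = 43.64 m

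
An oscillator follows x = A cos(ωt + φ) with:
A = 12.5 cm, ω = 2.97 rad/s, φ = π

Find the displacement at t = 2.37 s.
x = A cos(ωt + φ) = 12.5×cos(2.97×2.37 + π) = -9.097 cm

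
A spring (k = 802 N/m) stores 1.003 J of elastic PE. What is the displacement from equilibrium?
PE = ½kx² → x = √(2PE/k) = √(2×1.003/802) = 0.05001 m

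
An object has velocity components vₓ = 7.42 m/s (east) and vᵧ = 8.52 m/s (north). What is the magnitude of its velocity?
|v| = √(vₓ² + vᵧ²) = √(7.42² + 8.52²) = √(127.647) = 11.3 m/s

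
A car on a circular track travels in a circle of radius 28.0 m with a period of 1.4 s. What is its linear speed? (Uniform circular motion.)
v = 2πr/T = 2π×28.0/1.4 = 125.66 m/s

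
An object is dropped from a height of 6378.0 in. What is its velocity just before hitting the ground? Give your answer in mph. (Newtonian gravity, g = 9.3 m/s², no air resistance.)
v = √(2gh) (with unit conversion) = 122.8 mph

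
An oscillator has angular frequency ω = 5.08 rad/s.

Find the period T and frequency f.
T = 2π/ω = 2π/5.08 = 1.237 s; f = ω/2π = 0.8085 Hz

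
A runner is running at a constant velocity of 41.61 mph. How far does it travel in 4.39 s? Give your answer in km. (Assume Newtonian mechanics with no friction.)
d = vt (with unit conversion) = 0.08166 km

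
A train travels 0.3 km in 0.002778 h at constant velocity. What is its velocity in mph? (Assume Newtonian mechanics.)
v = d/t (with unit conversion) = 67.1 mph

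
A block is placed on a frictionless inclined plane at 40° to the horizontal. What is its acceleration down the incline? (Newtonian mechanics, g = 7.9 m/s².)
a = g sin(θ) = 7.9 × sin(40°) = 7.9 × 0.6428 = 5.08 m/s²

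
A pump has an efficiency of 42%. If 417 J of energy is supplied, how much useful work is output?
W_out = η × W_in = 0.42 × 417 = 175.14 J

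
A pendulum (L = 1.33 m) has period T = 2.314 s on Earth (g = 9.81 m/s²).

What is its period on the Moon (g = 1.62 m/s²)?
T = 2π√(L/g), so T_moon/T_earth = √(g_earth/g_moon)
T_moon = 2π√(1.33/1.62) = 5.693 s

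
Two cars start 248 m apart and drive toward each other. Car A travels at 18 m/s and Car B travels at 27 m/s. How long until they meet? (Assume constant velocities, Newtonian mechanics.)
Combined speed: v_combined = 18 + 27 = 45 m/s
Time to meet: t = d/45 = 248/45 = 5.51 s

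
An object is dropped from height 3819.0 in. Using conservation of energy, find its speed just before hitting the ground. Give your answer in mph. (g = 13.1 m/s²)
mgh = ½mv² → v = √(2gh) = √(2×13.1×97) = 50.41 m/s = 112.8 mph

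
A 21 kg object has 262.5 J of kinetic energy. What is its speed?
KE = ½mv² → v = √(2KE/m) = √(2×262.5/21) = 5.0 m/s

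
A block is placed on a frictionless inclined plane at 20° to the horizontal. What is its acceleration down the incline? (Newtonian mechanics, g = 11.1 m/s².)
a = g sin(θ) = 11.1 × sin(20°) = 11.1 × 0.342 = 3.8 m/s²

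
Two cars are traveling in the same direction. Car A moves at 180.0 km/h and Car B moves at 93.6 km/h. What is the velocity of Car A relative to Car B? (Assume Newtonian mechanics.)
v_rel = v_A - v_B = 180.0 - 93.6 = 86.4 km/h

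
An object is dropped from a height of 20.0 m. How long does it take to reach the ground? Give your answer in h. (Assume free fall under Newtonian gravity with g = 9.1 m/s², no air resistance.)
t = √(2h/g) (with unit conversion) = 0.0005824 h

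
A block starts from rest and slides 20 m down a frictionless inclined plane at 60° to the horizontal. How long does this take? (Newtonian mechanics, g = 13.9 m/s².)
a = g sin(θ) = 13.9 × sin(60°) = 12.04 m/s²
t = √(2d/a) = √(2 × 20 / 12.04) = 1.82 s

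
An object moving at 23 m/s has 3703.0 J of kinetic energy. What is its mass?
KE = ½mv² → m = 2KE/v² = 2×3703.0/23² = 14.0 kg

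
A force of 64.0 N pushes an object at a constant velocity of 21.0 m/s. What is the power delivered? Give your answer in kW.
P = Fv = 64 N × 21 m/s = 1344 W = 1.344 kW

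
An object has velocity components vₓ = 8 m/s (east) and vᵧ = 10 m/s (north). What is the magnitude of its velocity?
|v| = √(vₓ² + vᵧ²) = √(8² + 10²) = √(164) = 12.81 m/s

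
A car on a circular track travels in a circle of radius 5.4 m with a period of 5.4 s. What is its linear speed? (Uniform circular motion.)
v = 2πr/T = 2π×5.4/5.4 = 6.28 m/s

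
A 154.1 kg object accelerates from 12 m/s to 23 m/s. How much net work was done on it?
W_net = ΔKE = ½m(v₂² − v₁²) = ½×154.1×(23² − 12²) = 29664.25 J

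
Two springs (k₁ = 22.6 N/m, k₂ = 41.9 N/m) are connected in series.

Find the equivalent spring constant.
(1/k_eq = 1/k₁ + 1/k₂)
1/k_eq = 1/22.6 + 1/41.9 = 0.068114; k_eq = 14.68 N/m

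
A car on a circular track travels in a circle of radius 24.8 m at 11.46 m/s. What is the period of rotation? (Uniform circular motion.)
T = 2πr/v = 2π×24.8/11.46 = 13.6 s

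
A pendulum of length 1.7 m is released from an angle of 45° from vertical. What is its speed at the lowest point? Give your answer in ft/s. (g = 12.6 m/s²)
h = L(1 − cosθ) = 1.7×(1 − cos45°) = 0.4979 m
v = √(2gh) = √(2×12.6×0.4979) = 3.542 m/s = 11.62 ft/s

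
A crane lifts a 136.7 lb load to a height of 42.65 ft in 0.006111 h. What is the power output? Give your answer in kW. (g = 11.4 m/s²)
W = mgh = 62.01×11.4×13 = 9189 J
P = W/t = 9189/22 = 417.7 W = 0.4177 kW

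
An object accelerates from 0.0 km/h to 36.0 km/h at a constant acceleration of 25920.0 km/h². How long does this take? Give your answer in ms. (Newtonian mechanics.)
t = (v - v₀)/a (with unit conversion) = 5000.0 ms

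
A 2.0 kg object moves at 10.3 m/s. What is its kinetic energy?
KE = ½mv² = ½×2.0×10.3² = 106.09 J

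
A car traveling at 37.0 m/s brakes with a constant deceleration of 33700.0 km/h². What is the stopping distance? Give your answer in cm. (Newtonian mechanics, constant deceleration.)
d = v₀² / (2a) (with unit conversion) = 26320.0 cm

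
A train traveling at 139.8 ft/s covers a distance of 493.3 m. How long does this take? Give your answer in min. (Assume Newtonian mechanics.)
t = d/v (with unit conversion) = 0.1929 min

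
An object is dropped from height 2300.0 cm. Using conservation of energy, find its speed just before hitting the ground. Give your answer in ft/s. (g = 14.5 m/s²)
mgh = ½mv² → v = √(2gh) = √(2×14.5×23) = 25.83 m/s = 84.73 ft/s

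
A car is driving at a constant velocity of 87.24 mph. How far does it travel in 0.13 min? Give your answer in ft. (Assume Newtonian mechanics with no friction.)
d = vt (with unit conversion) = 998.0 ft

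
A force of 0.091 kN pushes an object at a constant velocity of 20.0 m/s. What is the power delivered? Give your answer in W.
P = Fv = 91 N × 20 m/s = 1820 W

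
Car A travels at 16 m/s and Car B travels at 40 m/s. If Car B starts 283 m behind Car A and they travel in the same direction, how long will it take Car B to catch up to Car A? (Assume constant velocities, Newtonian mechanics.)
Relative speed: v_rel = 40 - 16 = 24 m/s
Time to catch: t = d₀/v_rel = 283/24 = 11.79 s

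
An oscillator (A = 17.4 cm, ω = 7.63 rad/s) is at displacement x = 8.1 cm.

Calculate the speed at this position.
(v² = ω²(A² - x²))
v = ω√(A² − x²) = 7.63×√(0.174² − 0.081²) = 1.175 m/s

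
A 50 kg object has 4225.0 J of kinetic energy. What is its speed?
KE = ½mv² → v = √(2KE/m) = √(2×4225.0/50) = 13.0 m/s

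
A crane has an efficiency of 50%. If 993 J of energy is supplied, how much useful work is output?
W_out = η × W_in = 0.5 × 993 = 496.5 J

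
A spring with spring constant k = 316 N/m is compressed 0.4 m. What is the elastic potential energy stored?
PE = ½kx² = ½×316×0.4² = 25.28 J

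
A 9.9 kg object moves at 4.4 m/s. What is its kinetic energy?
KE = ½mv² = ½×9.9×4.4² = 95.832 J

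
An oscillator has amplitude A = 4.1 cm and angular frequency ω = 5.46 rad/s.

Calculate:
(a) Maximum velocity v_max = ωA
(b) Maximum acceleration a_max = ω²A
v_max = ωA = 5.46×0.041 = 0.2239 m/s
a_max = ω²A = 5.46²×0.041 = 1.222 m/s²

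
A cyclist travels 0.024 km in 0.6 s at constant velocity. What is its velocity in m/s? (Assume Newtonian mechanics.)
v = d/t (with unit conversion) = 40.0 m/s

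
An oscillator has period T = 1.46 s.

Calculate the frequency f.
f = 1/T = 1/1.46 = 0.6849 Hz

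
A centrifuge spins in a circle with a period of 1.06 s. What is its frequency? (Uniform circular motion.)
f = 1/T = 1/1.06 = 0.9434 Hz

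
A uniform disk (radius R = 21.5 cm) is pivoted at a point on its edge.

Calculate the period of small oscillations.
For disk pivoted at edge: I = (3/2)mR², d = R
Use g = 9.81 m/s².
I/m = (3/2)R² = 0.06934 m²; d = R = 0.215 m
T = 2π√((3/2)R²/(gR)) = 2π√(3R/(2g)) = 1.139 s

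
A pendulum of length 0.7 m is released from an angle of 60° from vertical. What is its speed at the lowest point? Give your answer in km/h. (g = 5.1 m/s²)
h = L(1 − cosθ) = 0.7×(1 − cos60°) = 0.35 m
v = √(2gh) = √(2×5.1×0.35) = 1.889 m/s = 6.802 km/h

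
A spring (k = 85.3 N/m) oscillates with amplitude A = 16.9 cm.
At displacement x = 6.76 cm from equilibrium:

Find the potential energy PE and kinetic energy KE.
E_total = ½kA² = ½×85.3×(0.169)² = 1.218 J
PE = ½kx² = ½×85.3×(0.0676)² = 0.1949 J
KE = E_total − PE = 1.023 J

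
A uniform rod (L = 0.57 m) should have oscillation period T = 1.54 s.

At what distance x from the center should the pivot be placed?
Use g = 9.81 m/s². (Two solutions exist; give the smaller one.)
T = 2π√((L²/12 + x²)/(gx)). Let c = T²g/(4π²) = 0.5893.
x² − cx + L²/12 = 0 → x = (c − √(c² − L²/3))/2 = 0.05022 m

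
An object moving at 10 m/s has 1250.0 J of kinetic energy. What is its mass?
KE = ½mv² → m = 2KE/v² = 2×1250.0/10² = 25.0 kg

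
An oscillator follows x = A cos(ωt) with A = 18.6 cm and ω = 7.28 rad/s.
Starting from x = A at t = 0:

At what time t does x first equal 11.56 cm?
cos(ωt) = x/A = 11.56/18.6 = 0.6215
ωt = arccos(0.6215) = 0.9001 rad
t = 0.9001/7.28 = 0.1236 s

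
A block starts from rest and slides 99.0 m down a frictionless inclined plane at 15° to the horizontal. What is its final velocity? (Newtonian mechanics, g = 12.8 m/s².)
a = g sin(θ) = 12.8 × sin(15°) = 3.31 m/s²
v = √(2ad) = √(2 × 3.31 × 99.0) = 25.61 m/s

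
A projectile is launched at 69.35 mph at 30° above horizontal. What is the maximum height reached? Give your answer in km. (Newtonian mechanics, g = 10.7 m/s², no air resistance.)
H = v₀²sin²(θ)/(2g) (with unit conversion) = 0.01123 km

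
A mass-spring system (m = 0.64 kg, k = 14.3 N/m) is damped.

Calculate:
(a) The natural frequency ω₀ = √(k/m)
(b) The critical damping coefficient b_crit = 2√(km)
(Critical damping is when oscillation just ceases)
ω₀ = √(k/m) = √(14.3/0.64) = 4.727 rad/s
b_crit = 2√(km) = 2√(14.3×0.64) = 6.05 kg/s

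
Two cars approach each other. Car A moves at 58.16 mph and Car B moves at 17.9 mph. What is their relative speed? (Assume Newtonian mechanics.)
v_rel = v_A + v_B = 58.16 + 17.9 = 76.06 mph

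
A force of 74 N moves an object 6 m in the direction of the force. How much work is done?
W = Fd = 74×6 = 444.0 J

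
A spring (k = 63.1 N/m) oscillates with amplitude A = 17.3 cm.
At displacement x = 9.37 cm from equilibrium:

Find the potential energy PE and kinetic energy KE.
E_total = ½kA² = ½×63.1×(0.173)² = 0.9443 J
PE = ½kx² = ½×63.1×(0.0937)² = 0.277 J
KE = E_total − PE = 0.6673 J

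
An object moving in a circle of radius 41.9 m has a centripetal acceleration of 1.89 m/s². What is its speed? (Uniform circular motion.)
v = √(a_c × r) = √(1.89 × 41.9) = 8.9 m/s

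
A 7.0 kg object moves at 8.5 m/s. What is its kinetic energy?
KE = ½mv² = ½×7.0×8.5² = 252.875 J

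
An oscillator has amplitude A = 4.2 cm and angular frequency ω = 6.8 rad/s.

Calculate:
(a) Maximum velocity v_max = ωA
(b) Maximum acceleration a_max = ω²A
v_max = ωA = 6.8×0.042 = 0.2856 m/s
a_max = ω²A = 6.8²×0.042 = 1.942 m/s²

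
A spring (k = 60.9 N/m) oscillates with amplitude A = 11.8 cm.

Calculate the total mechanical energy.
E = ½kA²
E = ½kA² = ½×60.9×(0.118)² = 0.424 J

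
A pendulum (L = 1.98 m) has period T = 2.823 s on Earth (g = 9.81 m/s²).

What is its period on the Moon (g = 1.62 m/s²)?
T = 2π√(L/g), so T_moon/T_earth = √(g_earth/g_moon)
T_moon = 2π√(1.98/1.62) = 6.946 s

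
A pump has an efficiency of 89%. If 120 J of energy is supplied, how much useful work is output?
W_out = η × W_in = 0.89 × 120 = 106.8 J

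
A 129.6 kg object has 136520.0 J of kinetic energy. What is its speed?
KE = ½mv² → v = √(2KE/m) = √(2×136520.0/129.6) = 45.9 m/s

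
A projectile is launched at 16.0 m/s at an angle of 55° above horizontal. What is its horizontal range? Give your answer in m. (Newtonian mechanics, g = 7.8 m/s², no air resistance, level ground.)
R = v₀² sin(2θ) / g = 30.84 m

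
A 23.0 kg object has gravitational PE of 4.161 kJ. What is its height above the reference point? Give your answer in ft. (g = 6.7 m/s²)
PE = mgh → h = PE/(mg) = 4161 J / (23 kg × 6.7 m/s²) = 27 m = 88.59 ft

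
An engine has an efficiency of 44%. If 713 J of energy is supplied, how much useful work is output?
W_out = η × W_in = 0.44 × 713 = 313.72 J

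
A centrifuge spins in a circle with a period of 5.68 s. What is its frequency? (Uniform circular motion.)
f = 1/T = 1/5.68 = 0.1761 Hz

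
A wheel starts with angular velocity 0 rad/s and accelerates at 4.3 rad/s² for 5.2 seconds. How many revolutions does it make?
θ = ω₀t + ½αt² = 0×5.2 + ½×4.3×5.2² = 58.14 rad
Revolutions = θ/(2π) = 58.14/(2π) = 9.25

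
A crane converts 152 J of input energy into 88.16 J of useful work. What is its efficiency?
η = W_out/W_in = 88.16/152 = 0.58 = 58.0%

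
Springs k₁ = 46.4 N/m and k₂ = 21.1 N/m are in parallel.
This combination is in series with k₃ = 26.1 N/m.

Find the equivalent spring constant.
k₁₂ = k₁ + k₂ = 67.5 N/m (parallel)
1/k_eq = 1/k₁₂ + 1/k₃ → k_eq = 18.82 N/m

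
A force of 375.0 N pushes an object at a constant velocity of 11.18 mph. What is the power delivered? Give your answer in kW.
P = Fv = 375 N × 4.998 m/s = 1874 W = 1.874 kW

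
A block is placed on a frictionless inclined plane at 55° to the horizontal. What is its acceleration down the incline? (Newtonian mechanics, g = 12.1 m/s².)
a = g sin(θ) = 12.1 × sin(55°) = 12.1 × 0.8192 = 9.91 m/s²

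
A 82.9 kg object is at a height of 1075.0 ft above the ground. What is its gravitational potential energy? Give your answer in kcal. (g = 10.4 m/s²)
PE = mgh = 82.9 kg × 10.4 m/s² × 327.7 m = 2.825e+05 J = 67.52 kcal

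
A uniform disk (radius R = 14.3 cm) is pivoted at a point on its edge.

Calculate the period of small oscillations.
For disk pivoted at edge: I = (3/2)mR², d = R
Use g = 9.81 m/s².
I/m = (3/2)R² = 0.03067 m²; d = R = 0.143 m
T = 2π√((3/2)R²/(gR)) = 2π√(3R/(2g)) = 0.9291 s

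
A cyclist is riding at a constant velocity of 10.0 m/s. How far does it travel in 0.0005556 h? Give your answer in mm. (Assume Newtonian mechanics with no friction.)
d = vt (with unit conversion) = 20000.0 mm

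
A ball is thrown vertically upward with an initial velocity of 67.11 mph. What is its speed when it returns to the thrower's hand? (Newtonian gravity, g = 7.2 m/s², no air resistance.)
By conservation of energy, the ball returns at the same speed = 67.11 mph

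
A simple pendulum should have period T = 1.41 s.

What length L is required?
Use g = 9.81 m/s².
T = 2π√(L/g) → L = g(T/2π)² = 9.81×(1.41/2π)² = 0.494 m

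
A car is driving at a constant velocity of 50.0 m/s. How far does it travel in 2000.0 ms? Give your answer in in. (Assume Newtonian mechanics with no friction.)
d = vt (with unit conversion) = 3937.0 in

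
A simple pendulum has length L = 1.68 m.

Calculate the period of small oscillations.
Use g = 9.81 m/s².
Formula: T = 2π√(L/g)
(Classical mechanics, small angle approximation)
T = 2π√(L/g) = 2π√(1.68/9.81) = 2.6 s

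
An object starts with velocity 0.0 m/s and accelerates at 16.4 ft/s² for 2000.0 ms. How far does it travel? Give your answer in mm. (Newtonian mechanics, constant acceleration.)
d = v₀t + ½at² (with unit conversion) = 9997.0 mm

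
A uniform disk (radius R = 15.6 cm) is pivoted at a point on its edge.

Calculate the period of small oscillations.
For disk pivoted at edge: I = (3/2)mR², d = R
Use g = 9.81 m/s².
I/m = (3/2)R² = 0.0365 m²; d = R = 0.156 m
T = 2π√((3/2)R²/(gR)) = 2π√(3R/(2g)) = 0.9704 s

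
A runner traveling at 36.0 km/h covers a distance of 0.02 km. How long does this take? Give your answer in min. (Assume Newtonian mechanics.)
t = d/v (with unit conversion) = 0.03333 min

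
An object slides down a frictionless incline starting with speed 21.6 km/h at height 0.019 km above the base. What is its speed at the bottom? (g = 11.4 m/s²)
½mv₀² + mgh = ½mv² → v = √(v₀² + 2gh) = √(6² + 2×11.4×19) = 21.66 m/s = 77.98 km/h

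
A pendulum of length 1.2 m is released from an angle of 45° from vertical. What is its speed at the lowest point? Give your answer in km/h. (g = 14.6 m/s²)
h = L(1 − cosθ) = 1.2×(1 − cos45°) = 0.3515 m
v = √(2gh) = √(2×14.6×0.3515) = 3.204 m/s = 11.53 km/h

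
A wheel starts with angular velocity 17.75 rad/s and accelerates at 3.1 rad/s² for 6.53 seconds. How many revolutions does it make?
θ = ω₀t + ½αt² = 17.75×6.53 + ½×3.1×6.53² = 182.0 rad
Revolutions = θ/(2π) = 182.0/(2π) = 28.97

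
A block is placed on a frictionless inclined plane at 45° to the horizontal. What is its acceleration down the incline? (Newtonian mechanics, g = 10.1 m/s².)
a = g sin(θ) = 10.1 × sin(45°) = 10.1 × 0.7071 = 7.14 m/s²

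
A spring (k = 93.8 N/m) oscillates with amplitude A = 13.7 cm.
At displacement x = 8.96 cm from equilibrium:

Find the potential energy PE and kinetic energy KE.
E_total = ½kA² = ½×93.8×(0.137)² = 0.8803 J
PE = ½kx² = ½×93.8×(0.0896)² = 0.3765 J
KE = E_total − PE = 0.5037 J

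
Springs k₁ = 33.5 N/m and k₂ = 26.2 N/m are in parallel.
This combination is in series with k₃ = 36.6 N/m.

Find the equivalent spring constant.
k₁₂ = k₁ + k₂ = 59.7 N/m (parallel)
1/k_eq = 1/k₁₂ + 1/k₃ → k_eq = 22.69 N/m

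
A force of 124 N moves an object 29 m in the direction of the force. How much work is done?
W = Fd = 124×29 = 3596.0 J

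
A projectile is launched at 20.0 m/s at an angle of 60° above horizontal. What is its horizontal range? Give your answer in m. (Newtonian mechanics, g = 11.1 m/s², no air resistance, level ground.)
R = v₀² sin(2θ) / g = 31.21 m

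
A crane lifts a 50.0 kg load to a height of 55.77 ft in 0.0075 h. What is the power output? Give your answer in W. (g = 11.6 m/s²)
W = mgh = 50×11.6×17 = 9859 J
P = W/t = 9859/27 = 365.2 W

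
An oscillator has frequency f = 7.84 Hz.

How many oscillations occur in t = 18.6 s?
n = f×t = 7.84×18.6 = 145.8 oscillations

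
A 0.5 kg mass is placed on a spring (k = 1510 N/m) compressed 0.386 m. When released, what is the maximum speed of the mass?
½kx² = ½mv² → v = x√(k/m) = 0.386×√(1510/0.5) = 21.21 m/s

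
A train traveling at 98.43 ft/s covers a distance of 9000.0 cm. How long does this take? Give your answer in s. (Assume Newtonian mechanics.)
t = d/v (with unit conversion) = 3.0 s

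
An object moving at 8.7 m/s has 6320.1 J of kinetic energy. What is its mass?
KE = ½mv² → m = 2KE/v² = 2×6320.1/8.7² = 167.0 kg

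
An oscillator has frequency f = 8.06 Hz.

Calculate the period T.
T = 1/f = 1/8.06 = 0.1241 s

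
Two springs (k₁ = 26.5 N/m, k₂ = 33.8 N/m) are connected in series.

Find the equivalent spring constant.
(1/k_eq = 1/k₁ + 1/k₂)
1/k_eq = 1/26.5 + 1/33.8 = 0.067322; k_eq = 14.85 N/m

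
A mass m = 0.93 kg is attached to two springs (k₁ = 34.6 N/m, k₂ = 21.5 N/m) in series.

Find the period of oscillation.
k_eq = k₁k₂/(k₁+k₂) = 13.26 N/m
T = 2π√(m/k_eq) = 2π√(0.93/13.26) = 1.664 s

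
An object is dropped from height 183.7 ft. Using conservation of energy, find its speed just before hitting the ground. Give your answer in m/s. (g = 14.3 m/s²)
mgh = ½mv² → v = √(2gh) = √(2×14.3×55.99) = 40.02 m/s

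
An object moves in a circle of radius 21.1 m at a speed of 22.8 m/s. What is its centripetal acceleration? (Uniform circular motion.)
a_c = v²/r = 22.8²/21.1 = 519.84/21.1 = 24.64 m/s²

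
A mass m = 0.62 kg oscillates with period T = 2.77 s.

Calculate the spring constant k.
T = 2π√(m/k) → k = m(2π/T)² = 0.62×(2π/2.77)² = 3.19 N/m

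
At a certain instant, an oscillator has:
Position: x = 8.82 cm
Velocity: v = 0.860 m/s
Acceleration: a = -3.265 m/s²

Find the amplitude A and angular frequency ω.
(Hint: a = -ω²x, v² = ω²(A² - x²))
a = −ω²x → ω = √(|a|/x) = √(3.265/0.0882) = 6.084 rad/s
v² = ω²(A² − x²) → A = √(x² + v²/ω²) = √(0.0882² + 0.86²/6.084²) = 0.1666 m = 16.66 cm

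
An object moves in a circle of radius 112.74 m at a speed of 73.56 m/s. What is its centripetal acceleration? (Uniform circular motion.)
a_c = v²/r = 73.56²/112.74 = 5411.07/112.74 = 48.0 m/s²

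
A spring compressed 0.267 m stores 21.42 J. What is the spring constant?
PE = ½kx² → k = 2PE/x² = 2×21.42/0.267² = 600.9 N/m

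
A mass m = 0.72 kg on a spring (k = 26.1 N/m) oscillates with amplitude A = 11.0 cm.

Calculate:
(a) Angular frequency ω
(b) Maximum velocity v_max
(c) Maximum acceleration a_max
ω = √(k/m) = √(26.1/0.72) = 6.021 rad/s
v_max = ωA = 6.021×0.11 = 0.6623 m/s
a_max = ω²A = 6.021²×0.11 = 3.987 m/s²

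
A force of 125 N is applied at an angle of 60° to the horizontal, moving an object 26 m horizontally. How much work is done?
W = Fd cosθ = 125×26×cos(60°) = 1625.0 J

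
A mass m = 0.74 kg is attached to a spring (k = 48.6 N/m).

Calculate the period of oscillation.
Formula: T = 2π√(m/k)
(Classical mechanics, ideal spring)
T = 2π√(m/k) = 2π√(0.74/48.6) = 0.7753 s; f = 1/T = 1.29 Hz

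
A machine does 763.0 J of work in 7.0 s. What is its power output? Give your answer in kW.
P = W/t = 763 J / 7 s = 109 W = 0.109 kW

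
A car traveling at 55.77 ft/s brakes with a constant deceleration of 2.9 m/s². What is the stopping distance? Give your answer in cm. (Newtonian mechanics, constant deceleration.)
d = v₀² / (2a) (with unit conversion) = 4982.0 cm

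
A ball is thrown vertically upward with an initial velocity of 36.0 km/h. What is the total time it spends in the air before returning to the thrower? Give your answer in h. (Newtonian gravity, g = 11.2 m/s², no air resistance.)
t_total = 2v₀/g (with unit conversion) = 0.000496 h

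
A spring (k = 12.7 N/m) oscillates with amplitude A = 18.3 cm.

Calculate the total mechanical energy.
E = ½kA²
E = ½kA² = ½×12.7×(0.183)² = 0.2127 J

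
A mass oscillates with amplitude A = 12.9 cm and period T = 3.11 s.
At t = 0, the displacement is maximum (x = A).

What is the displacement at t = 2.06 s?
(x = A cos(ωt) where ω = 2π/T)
ω = 2π/T = 2π/3.11 = 2.02 rad/s
x = A cos(ωt) = 12.9×cos(2.02×2.06) = -6.749 cm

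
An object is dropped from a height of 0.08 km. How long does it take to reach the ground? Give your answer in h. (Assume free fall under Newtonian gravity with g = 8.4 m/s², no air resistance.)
t = √(2h/g) (with unit conversion) = 0.001212 h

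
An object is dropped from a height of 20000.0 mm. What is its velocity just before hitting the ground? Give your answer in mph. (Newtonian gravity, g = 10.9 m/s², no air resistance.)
v = √(2gh) (with unit conversion) = 46.71 mph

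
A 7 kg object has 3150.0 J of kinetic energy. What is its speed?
KE = ½mv² → v = √(2KE/m) = √(2×3150.0/7) = 30.0 m/s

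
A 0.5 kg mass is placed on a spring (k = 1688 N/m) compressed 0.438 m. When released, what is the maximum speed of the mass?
½kx² = ½mv² → v = x√(k/m) = 0.438×√(1688/0.5) = 25.45 m/s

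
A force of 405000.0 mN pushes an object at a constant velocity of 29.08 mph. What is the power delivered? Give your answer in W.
P = Fv = 405 N × 13 m/s = 5265 W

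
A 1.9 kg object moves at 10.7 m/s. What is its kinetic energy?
KE = ½mv² = ½×1.9×10.7² = 108.7655 J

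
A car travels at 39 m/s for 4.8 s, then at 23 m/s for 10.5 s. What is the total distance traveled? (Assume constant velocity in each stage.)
d₁ = v₁t₁ = 39 × 4.8 = 187.2 m
d₂ = v₂t₂ = 23 × 10.5 = 241.5 m
d_total = 187.2 + 241.5 = 428.7 m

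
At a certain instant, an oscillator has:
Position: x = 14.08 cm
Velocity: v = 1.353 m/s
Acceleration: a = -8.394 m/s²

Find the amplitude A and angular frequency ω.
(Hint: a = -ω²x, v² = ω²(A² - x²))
a = −ω²x → ω = √(|a|/x) = √(8.394/0.1408) = 7.721 rad/s
v² = ω²(A² − x²) → A = √(x² + v²/ω²) = √(0.1408² + 1.353²/7.721²) = 0.2248 m = 22.48 cm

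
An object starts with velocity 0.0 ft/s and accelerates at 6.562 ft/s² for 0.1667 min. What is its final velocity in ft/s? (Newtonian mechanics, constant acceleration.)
v = v₀ + at (with unit conversion) = 65.63 ft/s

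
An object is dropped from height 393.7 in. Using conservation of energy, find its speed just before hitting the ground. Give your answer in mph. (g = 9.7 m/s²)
mgh = ½mv² → v = √(2gh) = √(2×9.7×10) = 13.93 m/s = 31.16 mph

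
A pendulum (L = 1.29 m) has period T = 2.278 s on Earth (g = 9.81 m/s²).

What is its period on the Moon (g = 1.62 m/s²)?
T = 2π√(L/g), so T_moon/T_earth = √(g_earth/g_moon)
T_moon = 2π√(1.29/1.62) = 5.607 s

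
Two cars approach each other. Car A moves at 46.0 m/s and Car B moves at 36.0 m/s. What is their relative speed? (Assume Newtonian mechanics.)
v_rel = v_A + v_B = 46.0 + 36.0 = 82.0 m/s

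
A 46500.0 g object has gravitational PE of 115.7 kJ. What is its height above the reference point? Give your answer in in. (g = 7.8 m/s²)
PE = mgh → h = PE/(mg) = 1.157e+05 J / (46.5 kg × 7.8 m/s²) = 319 m = 12560.0 in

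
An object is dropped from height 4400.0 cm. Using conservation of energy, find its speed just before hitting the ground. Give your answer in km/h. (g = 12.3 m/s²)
mgh = ½mv² → v = √(2gh) = √(2×12.3×44) = 32.9 m/s = 118.4 km/h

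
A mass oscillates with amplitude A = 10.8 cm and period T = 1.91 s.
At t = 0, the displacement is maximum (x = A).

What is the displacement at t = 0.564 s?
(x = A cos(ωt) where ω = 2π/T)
ω = 2π/T = 2π/1.91 = 3.29 rad/s
x = A cos(ωt) = 10.8×cos(3.29×0.564) = -3.032 cm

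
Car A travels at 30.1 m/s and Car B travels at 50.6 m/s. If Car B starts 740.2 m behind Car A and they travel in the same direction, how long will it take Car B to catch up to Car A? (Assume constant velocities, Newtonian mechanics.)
Relative speed: v_rel = 50.6 - 30.1 = 20.5 m/s
Time to catch: t = d₀/v_rel = 740.2/20.5 = 36.11 s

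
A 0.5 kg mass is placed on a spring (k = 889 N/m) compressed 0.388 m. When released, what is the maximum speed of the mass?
½kx² = ½mv² → v = x√(k/m) = 0.388×√(889/0.5) = 16.36 m/s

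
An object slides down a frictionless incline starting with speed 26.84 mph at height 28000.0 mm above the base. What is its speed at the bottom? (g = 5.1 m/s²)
½mv₀² + mgh = ½mv² → v = √(v₀² + 2gh) = √(12² + 2×5.1×28) = 20.73 m/s = 46.36 mph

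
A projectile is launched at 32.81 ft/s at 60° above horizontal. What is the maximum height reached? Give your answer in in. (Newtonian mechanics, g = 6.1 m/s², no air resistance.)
H = v₀²sin²(θ)/(2g) (with unit conversion) = 242.1 in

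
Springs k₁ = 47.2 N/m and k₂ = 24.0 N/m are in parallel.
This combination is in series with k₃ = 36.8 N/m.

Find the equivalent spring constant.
k₁₂ = k₁ + k₂ = 71.2 N/m (parallel)
1/k_eq = 1/k₁₂ + 1/k₃ → k_eq = 24.26 N/m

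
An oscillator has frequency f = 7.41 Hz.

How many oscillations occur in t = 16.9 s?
n = f×t = 7.41×16.9 = 125.2 oscillations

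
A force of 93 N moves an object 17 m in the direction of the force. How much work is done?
W = Fd = 93×17 = 1581.0 J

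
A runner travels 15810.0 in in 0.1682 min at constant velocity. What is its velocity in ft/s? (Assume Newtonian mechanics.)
v = d/t (with unit conversion) = 130.5 ft/s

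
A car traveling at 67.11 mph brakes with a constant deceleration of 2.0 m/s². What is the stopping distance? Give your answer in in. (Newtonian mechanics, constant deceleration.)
d = v₀² / (2a) (with unit conversion) = 8859.0 in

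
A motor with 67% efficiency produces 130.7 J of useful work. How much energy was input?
W_in = W_out/η = 130.7/0.67 = 195.07 J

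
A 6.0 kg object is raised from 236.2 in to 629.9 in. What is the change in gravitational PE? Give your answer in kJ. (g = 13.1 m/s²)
ΔPE = mg(h₂ − h₁) = 6 kg × 13.1 m/s² × (16 − 5.999) m = 786 J = 0.786 kJ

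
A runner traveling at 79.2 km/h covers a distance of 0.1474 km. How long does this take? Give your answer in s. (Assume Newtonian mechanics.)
t = d/v (with unit conversion) = 6.7 s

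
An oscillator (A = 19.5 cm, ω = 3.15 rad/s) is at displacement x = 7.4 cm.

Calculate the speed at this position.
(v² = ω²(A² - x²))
v = ω√(A² − x²) = 3.15×√(0.195² − 0.074²) = 0.5683 m/s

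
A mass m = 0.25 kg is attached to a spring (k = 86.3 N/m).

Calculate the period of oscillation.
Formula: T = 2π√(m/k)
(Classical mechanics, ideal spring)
T = 2π√(m/k) = 2π√(0.25/86.3) = 0.3382 s; f = 1/T = 2.957 Hz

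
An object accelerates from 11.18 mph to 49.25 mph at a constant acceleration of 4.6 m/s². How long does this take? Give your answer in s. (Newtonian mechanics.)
t = (v - v₀)/a (with unit conversion) = 3.7 s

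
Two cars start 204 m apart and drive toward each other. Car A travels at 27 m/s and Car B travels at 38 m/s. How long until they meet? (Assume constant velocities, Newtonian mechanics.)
Combined speed: v_combined = 27 + 38 = 65 m/s
Time to meet: t = d/65 = 204/65 = 3.14 s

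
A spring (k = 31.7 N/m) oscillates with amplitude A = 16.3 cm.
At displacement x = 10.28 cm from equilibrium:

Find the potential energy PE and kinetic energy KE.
E_total = ½kA² = ½×31.7×(0.163)² = 0.4211 J
PE = ½kx² = ½×31.7×(0.1028)² = 0.1675 J
KE = E_total − PE = 0.2536 J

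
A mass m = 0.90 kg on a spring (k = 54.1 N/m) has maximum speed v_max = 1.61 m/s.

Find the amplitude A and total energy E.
½mv²_max = ½kA² → A = v_max√(m/k) = 1.61×√(0.9/54.1) = 0.2077 m = 20.77 cm
E = ½mv²_max = ½×0.9×1.61² = 1.166 J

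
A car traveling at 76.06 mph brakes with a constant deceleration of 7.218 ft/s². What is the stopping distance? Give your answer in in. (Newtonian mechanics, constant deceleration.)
d = v₀² / (2a) (with unit conversion) = 10340.0 in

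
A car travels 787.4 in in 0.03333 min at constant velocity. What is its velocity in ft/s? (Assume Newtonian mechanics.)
v = d/t (with unit conversion) = 32.81 ft/s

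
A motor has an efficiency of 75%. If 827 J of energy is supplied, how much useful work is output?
W_out = η × W_in = 0.75 × 827 = 620.25 J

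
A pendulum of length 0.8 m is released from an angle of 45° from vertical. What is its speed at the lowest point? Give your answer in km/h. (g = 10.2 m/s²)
h = L(1 − cosθ) = 0.8×(1 − cos45°) = 0.2343 m
v = √(2gh) = √(2×10.2×0.2343) = 2.186 m/s = 7.871 km/h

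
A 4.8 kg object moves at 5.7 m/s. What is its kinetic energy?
KE = ½mv² = ½×4.8×5.7² = 77.976 J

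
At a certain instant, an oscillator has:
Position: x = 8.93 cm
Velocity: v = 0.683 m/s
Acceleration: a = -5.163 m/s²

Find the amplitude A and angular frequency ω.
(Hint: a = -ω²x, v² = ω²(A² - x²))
a = −ω²x → ω = √(|a|/x) = √(5.163/0.0893) = 7.604 rad/s
v² = ω²(A² − x²) → A = √(x² + v²/ω²) = √(0.0893² + 0.683²/7.604²) = 0.1267 m = 12.67 cm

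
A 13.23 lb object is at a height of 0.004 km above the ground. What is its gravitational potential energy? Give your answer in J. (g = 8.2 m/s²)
PE = mgh = 6.001 kg × 8.2 m/s² × 4 m = 196.8 J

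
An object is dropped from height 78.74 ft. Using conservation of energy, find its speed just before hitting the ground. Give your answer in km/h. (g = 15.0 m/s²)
mgh = ½mv² → v = √(2gh) = √(2×15.0×24) = 26.83 m/s = 96.6 km/h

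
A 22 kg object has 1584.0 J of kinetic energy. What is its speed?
KE = ½mv² → v = √(2KE/m) = √(2×1584.0/22) = 12.0 m/s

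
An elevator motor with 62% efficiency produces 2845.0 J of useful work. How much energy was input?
W_in = W_out/η = 2845.0/0.62 = 4588.7 J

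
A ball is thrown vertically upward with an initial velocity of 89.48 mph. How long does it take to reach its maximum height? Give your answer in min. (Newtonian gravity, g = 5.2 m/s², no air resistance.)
t_up = v₀/g (with unit conversion) = 0.1282 min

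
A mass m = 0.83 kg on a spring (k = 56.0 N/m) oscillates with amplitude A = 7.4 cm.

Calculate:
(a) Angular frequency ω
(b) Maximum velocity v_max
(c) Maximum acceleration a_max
ω = √(k/m) = √(56.0/0.83) = 8.214 rad/s
v_max = ωA = 8.214×0.074 = 0.6078 m/s
a_max = ω²A = 8.214²×0.074 = 4.993 m/s²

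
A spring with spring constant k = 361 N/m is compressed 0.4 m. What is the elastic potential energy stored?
PE = ½kx² = ½×361×0.4² = 28.88 J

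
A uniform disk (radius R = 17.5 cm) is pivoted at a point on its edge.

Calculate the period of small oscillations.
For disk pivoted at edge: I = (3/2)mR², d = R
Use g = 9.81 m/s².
I/m = (3/2)R² = 0.04594 m²; d = R = 0.175 m
T = 2π√((3/2)R²/(gR)) = 2π√(3R/(2g)) = 1.028 s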